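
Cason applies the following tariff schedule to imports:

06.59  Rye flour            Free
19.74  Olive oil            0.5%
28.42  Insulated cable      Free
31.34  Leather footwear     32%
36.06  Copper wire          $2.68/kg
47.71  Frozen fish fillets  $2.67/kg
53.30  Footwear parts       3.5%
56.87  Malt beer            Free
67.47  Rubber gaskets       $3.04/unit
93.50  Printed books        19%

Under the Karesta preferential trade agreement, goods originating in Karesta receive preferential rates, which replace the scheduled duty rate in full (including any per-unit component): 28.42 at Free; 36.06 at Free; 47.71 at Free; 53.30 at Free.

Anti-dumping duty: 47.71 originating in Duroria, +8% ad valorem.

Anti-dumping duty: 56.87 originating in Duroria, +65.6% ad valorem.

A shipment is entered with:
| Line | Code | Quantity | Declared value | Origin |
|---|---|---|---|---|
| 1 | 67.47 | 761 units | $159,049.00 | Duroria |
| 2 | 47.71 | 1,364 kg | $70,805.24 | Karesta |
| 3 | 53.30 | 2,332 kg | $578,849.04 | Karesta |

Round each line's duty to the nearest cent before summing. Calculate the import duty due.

$2,313.44

Line 1 (67.47, Duroria, 761 units, $159,049.00):
Base rate for 67.47 is $3.04/unit.
Duty = 761 × $3.04 = $2,313.44.
Line 2 (47.71, Karesta, 1,364 kg, $70,805.24):
Base rate for 47.71 is $2.67/kg.
Origin Karesta qualifies under the Cason–Karesta agreement and 47.71 is covered: preferential rate Free applies instead.
The additional-duty order on 47.71 targets Duroria, not Karesta; it does not apply.
Duty = $70,805.24 × 0% = $0.00.
Line 3 (53.30, Karesta, 2,332 kg, $578,849.04):
Base rate for 53.30 is 3.5%.
Origin Karesta qualifies under the Cason–Karesta agreement and 53.30 is covered: preferential rate Free applies instead.
Duty = $578,849.04 × 0% = $0.00.
Total = $2,313.44 + $0.00 + $0.00 = $2,313.44.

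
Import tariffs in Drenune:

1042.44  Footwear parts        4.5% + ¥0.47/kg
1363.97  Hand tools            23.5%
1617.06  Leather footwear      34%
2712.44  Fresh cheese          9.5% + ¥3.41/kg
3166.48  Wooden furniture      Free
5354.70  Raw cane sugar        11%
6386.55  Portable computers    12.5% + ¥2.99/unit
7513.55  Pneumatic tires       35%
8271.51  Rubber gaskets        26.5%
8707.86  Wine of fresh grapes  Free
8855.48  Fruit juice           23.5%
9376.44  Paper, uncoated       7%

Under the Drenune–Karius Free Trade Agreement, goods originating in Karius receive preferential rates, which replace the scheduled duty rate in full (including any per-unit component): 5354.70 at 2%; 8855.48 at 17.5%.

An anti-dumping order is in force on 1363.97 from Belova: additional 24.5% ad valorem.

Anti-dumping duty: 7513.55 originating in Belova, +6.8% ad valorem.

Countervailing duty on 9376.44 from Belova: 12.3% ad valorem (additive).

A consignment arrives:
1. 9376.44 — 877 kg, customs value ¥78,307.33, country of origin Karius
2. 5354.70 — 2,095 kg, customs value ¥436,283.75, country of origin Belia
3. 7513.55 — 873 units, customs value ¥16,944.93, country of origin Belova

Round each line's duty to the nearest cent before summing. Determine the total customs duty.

Line 1 (9376.44, Karius, 877 kg, ¥78,307.33):
Base rate for 9376.44 is 7%.
Origin Karius is the FTA partner but 9376.44 is not on the preference list; base rate stands.
The additional-duty order on 9376.44 targets Belova, not Karius; it does not apply.
Duty = ¥78,307.33 × 7% = ¥5,481.51.
Line 2 (5354.70, Belia, 2,095 kg, ¥436,283.75):
Base rate for 5354.70 is 11%.
5354.70 has an FTA preferential rate, but origin Belia is not Karius; base rate stands.
Duty = ¥436,283.75 × 11% = ¥47,991.21.
Line 3 (7513.55, Belova, 873 units, ¥16,944.93):
Base rate for 7513.55 is 35%.
Additional duty on 7513.55 from Belova: +6.8%. Applied ad valorem rate: 35% + 6.8% = 41.8%.
Duty = ¥16,944.93 × 41.8% = ¥7,082.98.
Total = ¥5,481.51 + ¥47,991.21 + ¥7,082.98 = ¥60,555.70.

¥60,555.70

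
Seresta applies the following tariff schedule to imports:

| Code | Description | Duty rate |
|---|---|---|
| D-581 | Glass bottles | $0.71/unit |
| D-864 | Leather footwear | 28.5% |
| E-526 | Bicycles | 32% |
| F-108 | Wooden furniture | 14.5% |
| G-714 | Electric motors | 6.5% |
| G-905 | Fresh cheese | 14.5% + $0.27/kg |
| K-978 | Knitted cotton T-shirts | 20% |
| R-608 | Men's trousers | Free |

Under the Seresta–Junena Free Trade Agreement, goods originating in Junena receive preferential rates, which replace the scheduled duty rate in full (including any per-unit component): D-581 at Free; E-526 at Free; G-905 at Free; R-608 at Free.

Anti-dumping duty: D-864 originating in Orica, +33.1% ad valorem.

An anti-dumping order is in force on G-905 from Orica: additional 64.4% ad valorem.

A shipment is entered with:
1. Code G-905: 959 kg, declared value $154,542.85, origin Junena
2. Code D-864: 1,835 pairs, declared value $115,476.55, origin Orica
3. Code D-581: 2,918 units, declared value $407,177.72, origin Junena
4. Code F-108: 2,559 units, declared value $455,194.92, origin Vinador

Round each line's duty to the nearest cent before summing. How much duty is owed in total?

Line 1 (G-905, Junena, 959 kg, $154,542.85):
Base rate for G-905 is 14.5% + $0.27/kg.
Origin Junena qualifies under the Seresta–Junena agreement and G-905 is covered: preferential rate Free applies instead.
The additional-duty order on G-905 targets Orica, not Junena; it does not apply.
Duty = $154,542.85 × 0% = $0.00.
Line 2 (D-864, Orica, 1,835 pairs, $115,476.55):
Base rate for D-864 is 28.5%.
Additional duty on D-864 from Orica: +33.1%. Applied ad valorem rate: 28.5% + 33.1% = 61.6%.
Duty = $115,476.55 × 61.6% = $71,133.55.
Line 3 (D-581, Junena, 2,918 units, $407,177.72):
Base rate for D-581 is $0.71/unit.
Origin Junena qualifies under the Seresta–Junena agreement and D-581 is covered: preferential rate Free applies instead.
Duty = $407,177.72 × 0% = $0.00.
Line 4 (F-108, Vinador, 2,559 units, $455,194.92):
Base rate for F-108 is 14.5%.
Duty = $455,194.92 × 14.5% = $66,003.26.
Total = $0.00 + $71,133.55 + $0.00 + $66,003.26 = $137,136.81.

$137,136.81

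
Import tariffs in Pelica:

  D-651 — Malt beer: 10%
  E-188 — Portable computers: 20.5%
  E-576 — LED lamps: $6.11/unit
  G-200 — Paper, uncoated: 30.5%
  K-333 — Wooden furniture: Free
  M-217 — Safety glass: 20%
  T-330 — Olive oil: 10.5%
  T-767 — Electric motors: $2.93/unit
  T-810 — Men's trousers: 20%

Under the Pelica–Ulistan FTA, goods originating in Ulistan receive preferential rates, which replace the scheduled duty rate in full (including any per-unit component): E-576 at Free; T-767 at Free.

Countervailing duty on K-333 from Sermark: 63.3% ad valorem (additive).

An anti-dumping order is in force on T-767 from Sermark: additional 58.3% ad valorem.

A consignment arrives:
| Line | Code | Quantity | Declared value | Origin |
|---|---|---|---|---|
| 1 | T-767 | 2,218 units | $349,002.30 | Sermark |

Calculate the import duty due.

Line 1 (T-767, Sermark, 2,218 units, $349,002.30):
Base rate for T-767 is $2.93/unit.
T-767 has an FTA preferential rate, but origin Sermark is not Ulistan; base rate stands.
Additional duty on T-767 from Sermark: +58.3% ad valorem. Applied ad valorem rate = 58.3%.
Duty = $349,002.30 × 58.3% + 2,218 × $2.93 = $209,967.08.

$209,967.08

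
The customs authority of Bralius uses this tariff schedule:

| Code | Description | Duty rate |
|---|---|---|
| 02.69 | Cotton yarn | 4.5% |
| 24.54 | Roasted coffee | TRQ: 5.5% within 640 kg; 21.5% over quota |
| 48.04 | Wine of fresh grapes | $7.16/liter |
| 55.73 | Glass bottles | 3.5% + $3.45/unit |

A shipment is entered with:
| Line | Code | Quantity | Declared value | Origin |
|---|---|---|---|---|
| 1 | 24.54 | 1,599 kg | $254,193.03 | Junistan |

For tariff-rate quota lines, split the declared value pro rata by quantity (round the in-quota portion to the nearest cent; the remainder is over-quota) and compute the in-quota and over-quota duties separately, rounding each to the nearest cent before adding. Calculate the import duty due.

$38,372.97

Line 1 (24.54, Junistan, 1,599 kg, $254,193.03):
Code 24.54 is under a tariff-rate quota (threshold 640 kg). In-quota: 640 kg at 5.5%; over-quota: 959 kg at 21.5%.
Pro-rata value split: in-quota = $254,193.03 × 640/1,599 = $101,740.80; over-quota = $254,193.03 − $101,740.80 = $152,452.23.
In-quota duty = $101,740.80 × 5.5% = $5,595.74. Over-quota duty = $152,452.23 × 21.5% = $32,777.23.
Line duty = $5,595.74 + $32,777.23 = $38,372.97.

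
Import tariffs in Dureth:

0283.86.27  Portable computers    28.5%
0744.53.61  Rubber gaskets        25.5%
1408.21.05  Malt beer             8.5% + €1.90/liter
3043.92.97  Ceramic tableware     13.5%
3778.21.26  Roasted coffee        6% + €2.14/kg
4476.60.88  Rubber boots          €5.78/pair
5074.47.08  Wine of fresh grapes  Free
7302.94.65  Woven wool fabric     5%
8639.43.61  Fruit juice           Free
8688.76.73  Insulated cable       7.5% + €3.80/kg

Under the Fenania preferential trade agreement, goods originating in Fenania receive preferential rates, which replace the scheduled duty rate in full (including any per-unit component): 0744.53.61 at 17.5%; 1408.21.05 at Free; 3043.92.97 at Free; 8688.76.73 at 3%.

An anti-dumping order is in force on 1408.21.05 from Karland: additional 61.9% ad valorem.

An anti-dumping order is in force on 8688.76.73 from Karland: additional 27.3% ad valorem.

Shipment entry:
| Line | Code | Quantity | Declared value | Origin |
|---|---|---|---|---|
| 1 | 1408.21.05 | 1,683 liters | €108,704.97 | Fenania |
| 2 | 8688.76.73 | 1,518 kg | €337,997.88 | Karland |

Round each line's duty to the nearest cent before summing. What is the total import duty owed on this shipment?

€123,391.66

Line 1 (1408.21.05, Fenania, 1,683 liters, €108,704.97):
Base rate for 1408.21.05 is 8.5% + €1.90/liter.
Origin Fenania qualifies under the Dureth–Fenania agreement and 1408.21.05 is covered: preferential rate Free applies instead.
The additional-duty order on 1408.21.05 targets Karland, not Fenania; it does not apply.
Duty = €108,704.97 × 0% = €0.00.
Line 2 (8688.76.73, Karland, 1,518 kg, €337,997.88):
Base rate for 8688.76.73 is 7.5% + €3.80/kg.
8688.76.73 has an FTA preferential rate, but origin Karland is not Fenania; base rate stands.
Additional duty on 8688.76.73 from Karland: +27.3%. Applied ad valorem rate: 7.5% + 27.3% = 34.8%.
Duty = €337,997.88 × 34.8% + 1,518 × €3.80 = €123,391.66.
Total = €0.00 + €123,391.66 = €123,391.66.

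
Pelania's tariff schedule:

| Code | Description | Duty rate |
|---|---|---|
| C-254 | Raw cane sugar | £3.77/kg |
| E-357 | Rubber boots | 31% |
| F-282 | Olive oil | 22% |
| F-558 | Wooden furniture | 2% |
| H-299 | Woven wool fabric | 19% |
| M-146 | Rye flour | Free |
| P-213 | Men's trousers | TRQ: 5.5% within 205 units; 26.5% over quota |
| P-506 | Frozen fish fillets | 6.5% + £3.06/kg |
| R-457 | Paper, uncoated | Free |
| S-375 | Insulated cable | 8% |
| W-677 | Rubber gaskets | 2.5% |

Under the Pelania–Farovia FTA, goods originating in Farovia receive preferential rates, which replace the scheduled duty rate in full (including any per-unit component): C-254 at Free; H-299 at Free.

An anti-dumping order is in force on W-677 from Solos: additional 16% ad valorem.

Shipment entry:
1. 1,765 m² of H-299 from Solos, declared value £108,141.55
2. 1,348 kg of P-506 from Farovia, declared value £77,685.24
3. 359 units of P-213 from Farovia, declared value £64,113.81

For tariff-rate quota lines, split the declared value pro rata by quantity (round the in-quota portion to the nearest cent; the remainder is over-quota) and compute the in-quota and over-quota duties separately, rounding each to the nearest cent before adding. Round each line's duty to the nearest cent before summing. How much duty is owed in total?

£39,023.17

Line 1 (H-299, Solos, 1,765 m², £108,141.55):
Base rate for H-299 is 19%.
H-299 has an FTA preferential rate, but origin Solos is not Farovia; base rate stands.
Duty = £108,141.55 × 19% = £20,546.89.
Line 2 (P-506, Farovia, 1,348 kg, £77,685.24):
Base rate for P-506 is 6.5% + £3.06/kg.
Origin Farovia is the FTA partner but P-506 is not on the preference list; base rate stands.
Duty = £77,685.24 × 6.5% + 1,348 × £3.06 = £9,174.42.
Line 3 (P-213, Farovia, 359 units, £64,113.81):
Code P-213 is under a tariff-rate quota (threshold 205 units). In-quota: 205 units at 5.5%; over-quota: 154 units at 26.5%.
Pro-rata value split: in-quota = £64,113.81 × 205/359 = £36,610.95; over-quota = £64,113.81 − £36,610.95 = £27,502.86.
In-quota duty = £36,610.95 × 5.5% = £2,013.60. Over-quota duty = £27,502.86 × 26.5% = £7,288.26.
Line duty = £2,013.60 + £7,288.26 = £9,301.86.
Total = £20,546.89 + £9,174.42 + £9,301.86 = £39,023.17.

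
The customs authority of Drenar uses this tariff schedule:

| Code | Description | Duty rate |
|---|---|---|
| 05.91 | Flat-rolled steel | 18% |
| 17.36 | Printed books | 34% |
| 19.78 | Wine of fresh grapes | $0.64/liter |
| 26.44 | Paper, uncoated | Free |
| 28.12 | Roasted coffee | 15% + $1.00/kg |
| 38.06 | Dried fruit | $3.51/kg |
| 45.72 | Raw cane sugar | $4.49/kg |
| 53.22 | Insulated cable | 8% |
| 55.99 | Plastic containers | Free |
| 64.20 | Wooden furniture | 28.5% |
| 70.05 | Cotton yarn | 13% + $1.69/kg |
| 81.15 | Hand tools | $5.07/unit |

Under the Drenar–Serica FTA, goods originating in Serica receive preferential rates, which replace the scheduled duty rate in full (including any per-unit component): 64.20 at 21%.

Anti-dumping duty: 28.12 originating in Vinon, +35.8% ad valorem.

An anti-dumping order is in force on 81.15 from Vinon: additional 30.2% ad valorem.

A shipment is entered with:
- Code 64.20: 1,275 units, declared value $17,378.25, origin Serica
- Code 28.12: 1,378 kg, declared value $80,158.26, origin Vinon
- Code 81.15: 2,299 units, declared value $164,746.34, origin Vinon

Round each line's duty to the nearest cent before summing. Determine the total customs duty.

Line 1 (64.20, Serica, 1,275 units, $17,378.25):
Base rate for 64.20 is 28.5%.
Origin Serica qualifies under the Drenar–Serica agreement and 64.20 is covered: preferential rate 21% applies instead.
Duty = $17,378.25 × 21% = $3,649.43.
Line 2 (28.12, Vinon, 1,378 kg, $80,158.26):
Base rate for 28.12 is 15% + $1.00/kg.
Additional duty on 28.12 from Vinon: +35.8%. Applied ad valorem rate: 15% + 35.8% = 50.8%.
Duty = $80,158.26 × 50.8% + 1,378 × $1.00 = $42,098.40.
Line 3 (81.15, Vinon, 2,299 units, $164,746.34):
Base rate for 81.15 is $5.07/unit.
Additional duty on 81.15 from Vinon: +30.2% ad valorem. Applied ad valorem rate = 30.2%.
Duty = $164,746.34 × 30.2% + 2,299 × $5.07 = $61,409.32.
Total = $3,649.43 + $42,098.40 + $61,409.32 = $107,157.15.

$107,157.15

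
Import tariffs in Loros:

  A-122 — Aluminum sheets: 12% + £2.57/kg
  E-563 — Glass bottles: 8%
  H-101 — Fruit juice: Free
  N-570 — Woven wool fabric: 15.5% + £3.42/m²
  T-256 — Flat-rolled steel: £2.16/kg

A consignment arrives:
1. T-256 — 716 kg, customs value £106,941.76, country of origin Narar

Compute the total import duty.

Line 1 (T-256, Narar, 716 kg, £106,941.76):
Base rate for T-256 is £2.16/kg.
Duty = 716 × £2.16 = £1,546.56.

£1,546.56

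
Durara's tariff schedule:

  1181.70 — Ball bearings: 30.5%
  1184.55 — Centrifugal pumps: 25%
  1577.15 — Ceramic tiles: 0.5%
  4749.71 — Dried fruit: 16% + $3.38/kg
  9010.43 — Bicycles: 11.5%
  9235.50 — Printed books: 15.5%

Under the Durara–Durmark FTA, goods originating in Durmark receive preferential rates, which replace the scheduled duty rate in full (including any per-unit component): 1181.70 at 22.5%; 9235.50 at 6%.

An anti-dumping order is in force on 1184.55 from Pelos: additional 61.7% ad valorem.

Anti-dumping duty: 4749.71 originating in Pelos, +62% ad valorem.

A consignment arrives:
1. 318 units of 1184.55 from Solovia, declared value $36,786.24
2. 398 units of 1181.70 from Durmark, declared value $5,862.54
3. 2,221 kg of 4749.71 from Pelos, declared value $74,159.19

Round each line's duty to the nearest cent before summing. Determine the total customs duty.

$75,866.78

Line 1 (1184.55, Solovia, 318 units, $36,786.24):
Base rate for 1184.55 is 25%.
The additional-duty order on 1184.55 targets Pelos, not Solovia; it does not apply.
Duty = $36,786.24 × 25% = $9,196.56.
Line 2 (1181.70, Durmark, 398 units, $5,862.54):
Base rate for 1181.70 is 30.5%.
Origin Durmark qualifies under the Durara–Durmark agreement and 1181.70 is covered: preferential rate 22.5% applies instead.
Duty = $5,862.54 × 22.5% = $1,319.07.
Line 3 (4749.71, Pelos, 2,221 kg, $74,159.19):
Base rate for 4749.71 is 16% + $3.38/kg.
Additional duty on 4749.71 from Pelos: +62%. Applied ad valorem rate: 16% + 62% = 78%.
Duty = $74,159.19 × 78% + 2,221 × $3.38 = $65,351.15.
Total = $9,196.56 + $1,319.07 + $65,351.15 = $75,866.78.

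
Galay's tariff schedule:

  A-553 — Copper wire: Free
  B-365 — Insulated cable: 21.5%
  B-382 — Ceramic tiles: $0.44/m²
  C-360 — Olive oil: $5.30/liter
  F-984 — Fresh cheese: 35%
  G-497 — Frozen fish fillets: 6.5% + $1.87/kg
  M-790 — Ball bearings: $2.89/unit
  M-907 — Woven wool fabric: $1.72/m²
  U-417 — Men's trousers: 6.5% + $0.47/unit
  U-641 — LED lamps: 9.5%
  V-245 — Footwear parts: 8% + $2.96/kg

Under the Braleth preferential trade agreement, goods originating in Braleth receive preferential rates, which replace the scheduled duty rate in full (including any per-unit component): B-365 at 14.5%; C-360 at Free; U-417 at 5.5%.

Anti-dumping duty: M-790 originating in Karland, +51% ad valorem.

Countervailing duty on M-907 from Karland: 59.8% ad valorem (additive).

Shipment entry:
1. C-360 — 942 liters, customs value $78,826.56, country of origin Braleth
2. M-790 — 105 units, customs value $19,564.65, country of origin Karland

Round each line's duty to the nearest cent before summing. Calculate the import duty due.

$10,281.42

Line 1 (C-360, Braleth, 942 liters, $78,826.56):
Base rate for C-360 is $5.30/liter.
Origin Braleth qualifies under the Galay–Braleth agreement and C-360 is covered: preferential rate Free applies instead.
Duty = $78,826.56 × 0% = $0.00.
Line 2 (M-790, Karland, 105 units, $19,564.65):
Base rate for M-790 is $2.89/unit.
Additional duty on M-790 from Karland: +51% ad valorem. Applied ad valorem rate = 51%.
Duty = $19,564.65 × 51% + 105 × $2.89 = $10,281.42.
Total = $0.00 + $10,281.42 = $10,281.42.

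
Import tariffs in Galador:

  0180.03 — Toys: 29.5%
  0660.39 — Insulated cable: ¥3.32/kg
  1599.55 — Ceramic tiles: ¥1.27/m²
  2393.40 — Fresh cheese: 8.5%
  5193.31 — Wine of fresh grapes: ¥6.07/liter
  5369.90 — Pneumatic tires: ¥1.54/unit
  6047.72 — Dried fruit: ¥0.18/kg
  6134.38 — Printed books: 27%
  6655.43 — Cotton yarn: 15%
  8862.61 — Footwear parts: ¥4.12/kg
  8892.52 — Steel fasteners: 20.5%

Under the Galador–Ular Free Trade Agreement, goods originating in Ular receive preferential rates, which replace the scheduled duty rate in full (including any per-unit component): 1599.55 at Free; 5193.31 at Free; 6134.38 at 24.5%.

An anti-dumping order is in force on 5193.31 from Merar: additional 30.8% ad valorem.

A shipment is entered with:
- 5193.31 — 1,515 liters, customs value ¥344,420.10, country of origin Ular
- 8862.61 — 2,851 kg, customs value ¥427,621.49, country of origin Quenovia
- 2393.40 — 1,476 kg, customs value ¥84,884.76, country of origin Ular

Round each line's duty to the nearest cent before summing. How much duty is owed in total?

Line 1 (5193.31, Ular, 1,515 liters, ¥344,420.10):
Base rate for 5193.31 is ¥6.07/liter.
Origin Ular qualifies under the Galador–Ular agreement and 5193.31 is covered: preferential rate Free applies instead.
The additional-duty order on 5193.31 targets Merar, not Ular; it does not apply.
Duty = ¥344,420.10 × 0% = ¥0.00.
Line 2 (8862.61, Quenovia, 2,851 kg, ¥427,621.49):
Base rate for 8862.61 is ¥4.12/kg.
Duty = 2,851 × ¥4.12 = ¥11,746.12.
Line 3 (2393.40, Ular, 1,476 kg, ¥84,884.76):
Base rate for 2393.40 is 8.5%.
Origin Ular is the FTA partner but 2393.40 is not on the preference list; base rate stands.
Duty = ¥84,884.76 × 8.5% = ¥7,215.20.
Total = ¥0.00 + ¥11,746.12 + ¥7,215.20 = ¥18,961.32.

¥18,961.32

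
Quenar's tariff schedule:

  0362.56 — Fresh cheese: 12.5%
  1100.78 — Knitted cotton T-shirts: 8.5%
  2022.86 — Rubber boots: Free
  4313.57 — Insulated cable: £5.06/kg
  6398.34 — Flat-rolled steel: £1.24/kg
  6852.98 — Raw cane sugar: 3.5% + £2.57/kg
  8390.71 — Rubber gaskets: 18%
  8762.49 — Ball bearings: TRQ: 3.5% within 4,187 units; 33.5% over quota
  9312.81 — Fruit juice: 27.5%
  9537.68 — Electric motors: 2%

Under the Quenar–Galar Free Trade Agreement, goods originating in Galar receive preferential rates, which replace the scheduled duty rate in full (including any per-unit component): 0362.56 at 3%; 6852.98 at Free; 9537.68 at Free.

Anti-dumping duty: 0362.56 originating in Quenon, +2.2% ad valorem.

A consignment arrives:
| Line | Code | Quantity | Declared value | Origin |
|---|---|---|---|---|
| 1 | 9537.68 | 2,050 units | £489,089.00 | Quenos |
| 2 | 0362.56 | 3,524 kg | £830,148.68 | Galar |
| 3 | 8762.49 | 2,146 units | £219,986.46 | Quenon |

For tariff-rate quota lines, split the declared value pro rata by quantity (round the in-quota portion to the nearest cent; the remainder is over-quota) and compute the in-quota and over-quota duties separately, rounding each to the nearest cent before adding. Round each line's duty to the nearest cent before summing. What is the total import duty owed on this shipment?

Line 1 (9537.68, Quenos, 2,050 units, £489,089.00):
Base rate for 9537.68 is 2%.
9537.68 has an FTA preferential rate, but origin Quenos is not Galar; base rate stands.
Duty = £489,089.00 × 2% = £9,781.78.
Line 2 (0362.56, Galar, 3,524 kg, £830,148.68):
Base rate for 0362.56 is 12.5%.
Origin Galar qualifies under the Quenar–Galar agreement and 0362.56 is covered: preferential rate 3% applies instead.
The additional-duty order on 0362.56 targets Quenon, not Galar; it does not apply.
Duty = £830,148.68 × 3% = £24,904.46.
Line 3 (8762.49, Quenon, 2,146 units, £219,986.46):
Code 8762.49 is under a tariff-rate quota (threshold 4,187 units). Quantity 2,146 units is within the quota, so the in-quota rate 3.5% applies to the full value.
Duty = £219,986.46 × 3.5% = £7,699.53.
Total = £9,781.78 + £24,904.46 + £7,699.53 = £42,385.77.

£42,385.77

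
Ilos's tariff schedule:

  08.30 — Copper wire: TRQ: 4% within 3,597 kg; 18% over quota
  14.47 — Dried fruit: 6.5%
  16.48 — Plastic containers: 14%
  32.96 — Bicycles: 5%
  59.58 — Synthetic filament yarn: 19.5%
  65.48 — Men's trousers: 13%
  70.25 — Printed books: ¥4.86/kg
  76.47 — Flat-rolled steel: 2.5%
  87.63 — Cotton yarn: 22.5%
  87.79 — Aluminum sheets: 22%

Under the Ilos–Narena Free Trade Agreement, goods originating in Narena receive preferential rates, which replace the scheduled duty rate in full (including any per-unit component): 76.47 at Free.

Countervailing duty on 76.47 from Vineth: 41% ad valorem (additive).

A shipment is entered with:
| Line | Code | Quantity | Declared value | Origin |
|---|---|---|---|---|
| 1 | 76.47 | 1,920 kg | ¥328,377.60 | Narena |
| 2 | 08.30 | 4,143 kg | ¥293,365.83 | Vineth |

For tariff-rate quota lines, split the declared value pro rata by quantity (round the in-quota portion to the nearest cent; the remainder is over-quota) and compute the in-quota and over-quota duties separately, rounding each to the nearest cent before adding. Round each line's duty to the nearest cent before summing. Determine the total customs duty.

Line 1 (76.47, Narena, 1,920 kg, ¥328,377.60):
Base rate for 76.47 is 2.5%.
Origin Narena qualifies under the Ilos–Narena agreement and 76.47 is covered: preferential rate Free applies instead.
The additional-duty order on 76.47 targets Vineth, not Narena; it does not apply.
Duty = ¥328,377.60 × 0% = ¥0.00.
Line 2 (08.30, Vineth, 4,143 kg, ¥293,365.83):
Code 08.30 is under a tariff-rate quota (threshold 3,597 kg). In-quota: 3,597 kg at 4%; over-quota: 546 kg at 18%.
Pro-rata value split: in-quota = ¥293,365.83 × 3,597/4,143 = ¥254,703.57; over-quota = ¥293,365.83 − ¥254,703.57 = ¥38,662.26.
In-quota duty = ¥254,703.57 × 4% = ¥10,188.14. Over-quota duty = ¥38,662.26 × 18% = ¥6,959.21.
Line duty = ¥10,188.14 + ¥6,959.21 = ¥17,147.35.
Total = ¥0.00 + ¥17,147.35 = ¥17,147.35.

¥17,147.35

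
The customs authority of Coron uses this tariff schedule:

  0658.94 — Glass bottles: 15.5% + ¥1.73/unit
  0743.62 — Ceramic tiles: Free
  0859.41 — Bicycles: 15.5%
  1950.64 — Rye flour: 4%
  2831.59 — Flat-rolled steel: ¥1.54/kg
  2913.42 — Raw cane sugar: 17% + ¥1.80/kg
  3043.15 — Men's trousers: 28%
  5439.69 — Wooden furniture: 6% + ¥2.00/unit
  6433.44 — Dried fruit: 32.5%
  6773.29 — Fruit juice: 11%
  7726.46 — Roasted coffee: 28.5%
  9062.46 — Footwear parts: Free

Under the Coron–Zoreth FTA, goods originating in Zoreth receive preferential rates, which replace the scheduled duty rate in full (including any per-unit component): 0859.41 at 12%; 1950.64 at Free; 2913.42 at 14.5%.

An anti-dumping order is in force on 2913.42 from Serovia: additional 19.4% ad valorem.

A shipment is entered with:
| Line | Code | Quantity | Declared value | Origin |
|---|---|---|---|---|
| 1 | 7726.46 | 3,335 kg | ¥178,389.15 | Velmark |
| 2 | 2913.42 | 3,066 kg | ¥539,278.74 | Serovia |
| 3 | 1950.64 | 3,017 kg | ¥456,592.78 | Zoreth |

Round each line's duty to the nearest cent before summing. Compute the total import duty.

Line 1 (7726.46, Velmark, 3,335 kg, ¥178,389.15):
Base rate for 7726.46 is 28.5%.
Duty = ¥178,389.15 × 28.5% = ¥50,840.91.
Line 2 (2913.42, Serovia, 3,066 kg, ¥539,278.74):
Base rate for 2913.42 is 17% + ¥1.80/kg.
2913.42 has an FTA preferential rate, but origin Serovia is not Zoreth; base rate stands.
Additional duty on 2913.42 from Serovia: +19.4%. Applied ad valorem rate: 17% + 19.4% = 36.4%.
Duty = ¥539,278.74 × 36.4% + 3,066 × ¥1.80 = ¥201,816.26.
Line 3 (1950.64, Zoreth, 3,017 kg, ¥456,592.78):
Base rate for 1950.64 is 4%.
Origin Zoreth qualifies under the Coron–Zoreth agreement and 1950.64 is covered: preferential rate Free applies instead.
Duty = ¥456,592.78 × 0% = ¥0.00.
Total = ¥50,840.91 + ¥201,816.26 + ¥0.00 = ¥252,657.17.

¥252,657.17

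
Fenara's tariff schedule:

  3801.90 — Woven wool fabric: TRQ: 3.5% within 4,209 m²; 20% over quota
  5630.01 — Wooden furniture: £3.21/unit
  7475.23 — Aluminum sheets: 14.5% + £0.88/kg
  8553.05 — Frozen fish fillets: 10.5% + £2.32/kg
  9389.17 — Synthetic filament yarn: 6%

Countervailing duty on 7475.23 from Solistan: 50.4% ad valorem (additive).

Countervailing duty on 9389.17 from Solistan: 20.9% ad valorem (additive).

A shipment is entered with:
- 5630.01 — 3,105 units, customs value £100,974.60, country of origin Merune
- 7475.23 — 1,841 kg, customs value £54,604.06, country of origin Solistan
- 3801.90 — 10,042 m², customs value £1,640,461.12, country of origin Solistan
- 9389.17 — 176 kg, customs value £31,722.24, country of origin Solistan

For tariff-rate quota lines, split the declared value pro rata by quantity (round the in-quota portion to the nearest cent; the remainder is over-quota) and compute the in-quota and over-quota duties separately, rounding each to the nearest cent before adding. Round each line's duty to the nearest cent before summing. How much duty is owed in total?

Line 1 (5630.01, Merune, 3,105 units, £100,974.60):
Base rate for 5630.01 is £3.21/unit.
Duty = 3,105 × £3.21 = £9,967.05.
Line 2 (7475.23, Solistan, 1,841 kg, £54,604.06):
Base rate for 7475.23 is 14.5% + £0.88/kg.
Additional duty on 7475.23 from Solistan: +50.4%. Applied ad valorem rate: 14.5% + 50.4% = 64.9%.
Duty = £54,604.06 × 64.9% + 1,841 × £0.88 = £37,058.11.
Line 3 (3801.90, Solistan, 10,042 m², £1,640,461.12):
Code 3801.90 is under a tariff-rate quota (threshold 4,209 m²). In-quota: 4,209 m² at 3.5%; over-quota: 5,833 m² at 20%.
Pro-rata value split: in-quota = £1,640,461.12 × 4,209/10,042 = £687,582.24; over-quota = £1,640,461.12 − £687,582.24 = £952,878.88.
In-quota duty = £687,582.24 × 3.5% = £24,065.38. Over-quota duty = £952,878.88 × 20% = £190,575.78.
Line duty = £24,065.38 + £190,575.78 = £214,641.16.
Line 4 (9389.17, Solistan, 176 kg, £31,722.24):
Base rate for 9389.17 is 6%.
Additional duty on 9389.17 from Solistan: +20.9%. Applied ad valorem rate: 6% + 20.9% = 26.9%.
Duty = £31,722.24 × 26.9% = £8,533.28.
Total = £9,967.05 + £37,058.11 + £214,641.16 + £8,533.28 = £270,199.60.

£270,199.60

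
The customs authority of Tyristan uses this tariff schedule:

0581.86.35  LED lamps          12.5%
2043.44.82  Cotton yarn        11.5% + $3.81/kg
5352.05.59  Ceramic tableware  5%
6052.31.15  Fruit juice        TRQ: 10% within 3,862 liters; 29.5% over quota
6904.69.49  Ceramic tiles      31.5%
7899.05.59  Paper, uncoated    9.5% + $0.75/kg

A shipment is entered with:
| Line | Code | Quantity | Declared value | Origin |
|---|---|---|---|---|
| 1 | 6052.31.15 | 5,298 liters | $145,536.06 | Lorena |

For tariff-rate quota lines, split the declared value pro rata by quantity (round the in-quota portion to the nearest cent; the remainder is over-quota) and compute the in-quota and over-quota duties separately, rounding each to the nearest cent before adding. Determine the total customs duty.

Line 1 (6052.31.15, Lorena, 5,298 liters, $145,536.06):
Code 6052.31.15 is under a tariff-rate quota (threshold 3,862 liters). In-quota: 3,862 liters at 10%; over-quota: 1,436 liters at 29.5%.
Pro-rata value split: in-quota = $145,536.06 × 3,862/5,298 = $106,089.14; over-quota = $145,536.06 − $106,089.14 = $39,446.92.
In-quota duty = $106,089.14 × 10% = $10,608.91. Over-quota duty = $39,446.92 × 29.5% = $11,636.84.
Line duty = $10,608.91 + $11,636.84 = $22,245.75.

$22,245.75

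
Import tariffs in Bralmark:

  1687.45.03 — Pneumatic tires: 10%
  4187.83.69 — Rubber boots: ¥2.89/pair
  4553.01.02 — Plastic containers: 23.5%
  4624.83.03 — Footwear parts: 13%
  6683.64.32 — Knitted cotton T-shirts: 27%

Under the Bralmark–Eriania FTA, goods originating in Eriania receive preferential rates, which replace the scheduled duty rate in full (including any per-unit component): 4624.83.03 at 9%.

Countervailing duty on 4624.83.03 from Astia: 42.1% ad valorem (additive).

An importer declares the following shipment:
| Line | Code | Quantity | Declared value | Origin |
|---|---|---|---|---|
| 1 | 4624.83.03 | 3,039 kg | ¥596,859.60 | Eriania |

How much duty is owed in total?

¥53,717.36

Line 1 (4624.83.03, Eriania, 3,039 kg, ¥596,859.60):
Base rate for 4624.83.03 is 13%.
Origin Eriania qualifies under the Bralmark–Eriania agreement and 4624.83.03 is covered: preferential rate 9% applies instead.
The additional-duty order on 4624.83.03 targets Astia, not Eriania; it does not apply.
Duty = ¥596,859.60 × 9% = ¥53,717.36.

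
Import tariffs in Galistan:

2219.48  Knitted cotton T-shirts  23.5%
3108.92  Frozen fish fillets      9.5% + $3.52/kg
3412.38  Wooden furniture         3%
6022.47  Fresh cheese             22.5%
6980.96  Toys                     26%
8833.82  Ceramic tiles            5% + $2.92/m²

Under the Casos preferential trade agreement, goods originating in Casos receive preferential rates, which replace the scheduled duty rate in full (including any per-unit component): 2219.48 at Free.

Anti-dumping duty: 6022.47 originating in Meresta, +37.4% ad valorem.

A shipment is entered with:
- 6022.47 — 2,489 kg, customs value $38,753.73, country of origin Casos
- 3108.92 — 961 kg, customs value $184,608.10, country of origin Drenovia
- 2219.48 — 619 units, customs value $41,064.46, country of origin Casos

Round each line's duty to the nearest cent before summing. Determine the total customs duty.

$29,640.08

Line 1 (6022.47, Casos, 2,489 kg, $38,753.73):
Base rate for 6022.47 is 22.5%.
Origin Casos is the FTA partner but 6022.47 is not on the preference list; base rate stands.
The additional-duty order on 6022.47 targets Meresta, not Casos; it does not apply.
Duty = $38,753.73 × 22.5% = $8,719.59.
Line 2 (3108.92, Drenovia, 961 kg, $184,608.10):
Base rate for 3108.92 is 9.5% + $3.52/kg.
Duty = $184,608.10 × 9.5% + 961 × $3.52 = $20,920.49.
Line 3 (2219.48, Casos, 619 units, $41,064.46):
Base rate for 2219.48 is 23.5%.
Origin Casos qualifies under the Galistan–Casos agreement and 2219.48 is covered: preferential rate Free applies instead.
Duty = $41,064.46 × 0% = $0.00.
Total = $8,719.59 + $20,920.49 + $0.00 = $29,640.08.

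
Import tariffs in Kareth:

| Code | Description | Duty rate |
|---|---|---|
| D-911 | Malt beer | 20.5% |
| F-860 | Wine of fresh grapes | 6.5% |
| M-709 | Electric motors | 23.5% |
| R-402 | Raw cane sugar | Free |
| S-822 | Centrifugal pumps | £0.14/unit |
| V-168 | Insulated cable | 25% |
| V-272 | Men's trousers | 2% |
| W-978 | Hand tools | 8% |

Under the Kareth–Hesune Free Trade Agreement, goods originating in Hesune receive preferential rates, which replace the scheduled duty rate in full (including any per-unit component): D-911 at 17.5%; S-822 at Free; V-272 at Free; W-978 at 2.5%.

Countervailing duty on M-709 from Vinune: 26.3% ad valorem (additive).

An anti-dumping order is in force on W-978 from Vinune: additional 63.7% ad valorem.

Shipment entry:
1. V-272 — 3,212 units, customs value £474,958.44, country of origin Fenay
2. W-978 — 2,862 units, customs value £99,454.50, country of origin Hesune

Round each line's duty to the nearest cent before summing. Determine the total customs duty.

£11,985.53

Line 1 (V-272, Fenay, 3,212 units, £474,958.44):
Base rate for V-272 is 2%.
V-272 has an FTA preferential rate, but origin Fenay is not Hesune; base rate stands.
Duty = £474,958.44 × 2% = £9,499.17.
Line 2 (W-978, Hesune, 2,862 units, £99,454.50):
Base rate for W-978 is 8%.
Origin Hesune qualifies under the Kareth–Hesune agreement and W-978 is covered: preferential rate 2.5% applies instead.
The additional-duty order on W-978 targets Vinune, not Hesune; it does not apply.
Duty = £99,454.50 × 2.5% = £2,486.36.
Total = £9,499.17 + £2,486.36 = £11,985.53.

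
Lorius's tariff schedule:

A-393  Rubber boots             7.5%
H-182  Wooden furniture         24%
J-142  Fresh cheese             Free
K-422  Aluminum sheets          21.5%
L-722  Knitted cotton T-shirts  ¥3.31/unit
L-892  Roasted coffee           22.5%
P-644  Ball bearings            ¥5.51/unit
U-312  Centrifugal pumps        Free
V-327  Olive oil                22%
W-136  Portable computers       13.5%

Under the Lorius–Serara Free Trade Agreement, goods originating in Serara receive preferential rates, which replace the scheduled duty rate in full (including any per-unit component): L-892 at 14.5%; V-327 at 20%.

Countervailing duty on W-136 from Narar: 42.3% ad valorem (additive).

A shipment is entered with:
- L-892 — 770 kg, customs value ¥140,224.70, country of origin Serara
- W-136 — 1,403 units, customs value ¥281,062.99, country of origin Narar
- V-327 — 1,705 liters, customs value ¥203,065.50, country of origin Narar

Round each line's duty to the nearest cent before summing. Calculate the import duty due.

¥221,840.14

Line 1 (L-892, Serara, 770 kg, ¥140,224.70):
Base rate for L-892 is 22.5%.
Origin Serara qualifies under the Lorius–Serara agreement and L-892 is covered: preferential rate 14.5% applies instead.
Duty = ¥140,224.70 × 14.5% = ¥20,332.58.
Line 2 (W-136, Narar, 1,403 units, ¥281,062.99):
Base rate for W-136 is 13.5%.
Additional duty on W-136 from Narar: +42.3%. Applied ad valorem rate: 13.5% + 42.3% = 55.8%.
Duty = ¥281,062.99 × 55.8% = ¥156,833.15.
Line 3 (V-327, Narar, 1,705 liters, ¥203,065.50):
Base rate for V-327 is 22%.
V-327 has an FTA preferential rate, but origin Narar is not Serara; base rate stands.
Duty = ¥203,065.50 × 22% = ¥44,674.41.
Total = ¥20,332.58 + ¥156,833.15 + ¥44,674.41 = ¥221,840.14.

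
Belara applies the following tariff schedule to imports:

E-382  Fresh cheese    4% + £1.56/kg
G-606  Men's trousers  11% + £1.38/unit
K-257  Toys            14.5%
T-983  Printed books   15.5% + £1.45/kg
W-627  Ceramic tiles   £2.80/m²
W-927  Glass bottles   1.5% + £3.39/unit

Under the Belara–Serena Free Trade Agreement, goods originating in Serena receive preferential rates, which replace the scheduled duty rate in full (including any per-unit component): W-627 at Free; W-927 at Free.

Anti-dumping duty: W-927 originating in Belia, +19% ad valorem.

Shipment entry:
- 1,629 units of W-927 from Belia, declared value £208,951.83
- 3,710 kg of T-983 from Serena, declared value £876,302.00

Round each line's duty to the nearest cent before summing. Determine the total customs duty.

Line 1 (W-927, Belia, 1,629 units, £208,951.83):
Base rate for W-927 is 1.5% + £3.39/unit.
W-927 has an FTA preferential rate, but origin Belia is not Serena; base rate stands.
Additional duty on W-927 from Belia: +19%. Applied ad valorem rate: 1.5% + 19% = 20.5%.
Duty = £208,951.83 × 20.5% + 1,629 × £3.39 = £48,357.44.
Line 2 (T-983, Serena, 3,710 kg, £876,302.00):
Base rate for T-983 is 15.5% + £1.45/kg.
Origin Serena is the FTA partner but T-983 is not on the preference list; base rate stands.
Duty = £876,302.00 × 15.5% + 3,710 × £1.45 = £141,206.31.
Total = £48,357.44 + £141,206.31 = £189,563.75.

£189,563.75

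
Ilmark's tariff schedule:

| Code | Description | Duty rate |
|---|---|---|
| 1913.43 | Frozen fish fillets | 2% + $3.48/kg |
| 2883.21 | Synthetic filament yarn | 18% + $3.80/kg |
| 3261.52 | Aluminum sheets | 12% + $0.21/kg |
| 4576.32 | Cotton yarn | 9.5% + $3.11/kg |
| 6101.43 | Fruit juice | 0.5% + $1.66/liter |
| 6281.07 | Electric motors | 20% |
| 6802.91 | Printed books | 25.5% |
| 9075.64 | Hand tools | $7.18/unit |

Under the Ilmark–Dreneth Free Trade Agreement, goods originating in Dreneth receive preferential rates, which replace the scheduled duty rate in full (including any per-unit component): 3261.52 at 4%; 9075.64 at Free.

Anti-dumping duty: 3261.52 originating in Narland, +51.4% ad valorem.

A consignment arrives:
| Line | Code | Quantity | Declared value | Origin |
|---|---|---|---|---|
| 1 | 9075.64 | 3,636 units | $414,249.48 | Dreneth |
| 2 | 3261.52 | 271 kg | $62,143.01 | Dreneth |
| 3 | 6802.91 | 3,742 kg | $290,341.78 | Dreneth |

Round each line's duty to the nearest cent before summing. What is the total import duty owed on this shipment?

Line 1 (9075.64, Dreneth, 3,636 units, $414,249.48):
Base rate for 9075.64 is $7.18/unit.
Origin Dreneth qualifies under the Ilmark–Dreneth agreement and 9075.64 is covered: preferential rate Free applies instead.
Duty = $414,249.48 × 0% = $0.00.
Line 2 (3261.52, Dreneth, 271 kg, $62,143.01):
Base rate for 3261.52 is 12% + $0.21/kg.
Origin Dreneth qualifies under the Ilmark–Dreneth agreement and 3261.52 is covered: preferential rate 4% applies instead.
The additional-duty order on 3261.52 targets Narland, not Dreneth; it does not apply.
Duty = $62,143.01 × 4% = $2,485.72.
Line 3 (6802.91, Dreneth, 3,742 kg, $290,341.78):
Base rate for 6802.91 is 25.5%.
Origin Dreneth is the FTA partner but 6802.91 is not on the preference list; base rate stands.
Duty = $290,341.78 × 25.5% = $74,037.15.
Total = $0.00 + $2,485.72 + $74,037.15 = $76,522.87.

$76,522.87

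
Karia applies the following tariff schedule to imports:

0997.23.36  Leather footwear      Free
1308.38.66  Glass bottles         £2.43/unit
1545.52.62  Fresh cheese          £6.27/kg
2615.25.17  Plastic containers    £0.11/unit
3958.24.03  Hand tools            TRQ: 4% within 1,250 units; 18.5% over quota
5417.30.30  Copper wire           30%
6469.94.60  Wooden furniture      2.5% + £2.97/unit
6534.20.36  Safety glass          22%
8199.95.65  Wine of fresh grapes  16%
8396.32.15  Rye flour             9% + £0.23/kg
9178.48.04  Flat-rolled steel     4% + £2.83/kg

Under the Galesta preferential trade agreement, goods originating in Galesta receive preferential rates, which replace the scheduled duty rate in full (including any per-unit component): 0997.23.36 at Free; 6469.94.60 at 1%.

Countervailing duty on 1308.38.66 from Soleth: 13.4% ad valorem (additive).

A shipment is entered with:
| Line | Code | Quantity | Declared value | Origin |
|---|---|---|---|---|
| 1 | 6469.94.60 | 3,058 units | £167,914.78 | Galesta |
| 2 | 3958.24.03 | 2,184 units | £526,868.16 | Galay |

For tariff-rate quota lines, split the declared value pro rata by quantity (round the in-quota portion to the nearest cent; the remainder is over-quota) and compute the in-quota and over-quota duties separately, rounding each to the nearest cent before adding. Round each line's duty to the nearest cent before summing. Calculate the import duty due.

Line 1 (6469.94.60, Galesta, 3,058 units, £167,914.78):
Base rate for 6469.94.60 is 2.5% + £2.97/unit.
Origin Galesta qualifies under the Karia–Galesta agreement and 6469.94.60 is covered: preferential rate 1% applies instead.
Duty = £167,914.78 × 1% = £1,679.15.
Line 2 (3958.24.03, Galay, 2,184 units, £526,868.16):
Code 3958.24.03 is under a tariff-rate quota (threshold 1,250 units). In-quota: 1,250 units at 4%; over-quota: 934 units at 18.5%.
Pro-rata value split: in-quota = £526,868.16 × 1,250/2,184 = £301,550.00; over-quota = £526,868.16 − £301,550.00 = £225,318.16.
In-quota duty = £301,550.00 × 4% = £12,062.00. Over-quota duty = £225,318.16 × 18.5% = £41,683.86.
Line duty = £12,062.00 + £41,683.86 = £53,745.86.
Total = £1,679.15 + £53,745.86 = £55,425.01.

£55,425.01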